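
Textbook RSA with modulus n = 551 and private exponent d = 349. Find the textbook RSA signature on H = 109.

H^2 ≡ 109^2 = 11881 ≡ 310
H^4 ≡ 310^2 = 96100 ≡ 226
H^8 ≡ 226^2 = 51076 ≡ 384
H^16 ≡ 384^2 = 147456 ≡ 339
H^32 ≡ 339^2 = 114921 ≡ 313
H^64 ≡ 313^2 = 97969 ≡ 442
H^128 ≡ 442^2 = 195364 ≡ 310
H^256 ≡ 310^2 = 96100 ≡ 226
349 = 256 + 64 + 16 + 8 + 4 + 1, so H^349 ≡ 226·442·339·384·226·109 ≡ 497 (mod 551)

497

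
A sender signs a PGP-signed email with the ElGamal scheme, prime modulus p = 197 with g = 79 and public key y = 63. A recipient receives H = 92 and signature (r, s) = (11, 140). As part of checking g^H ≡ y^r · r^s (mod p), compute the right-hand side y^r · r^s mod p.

63^11 mod 197 = 193
11^140 mod 197 = 114
y^r · r^s ≡ 193·114 = 22002 ≡ 135 (mod 197)

135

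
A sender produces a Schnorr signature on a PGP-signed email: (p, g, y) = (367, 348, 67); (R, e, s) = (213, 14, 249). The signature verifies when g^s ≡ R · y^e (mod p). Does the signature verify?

does not verify

g^s mod p:
348^249 mod 367 = 204
R · y^e mod p:
67^14 mod 367 = 274
213·274 = 58362 ≡ 9 (mod 367)
204 ≠ 9; the check fails.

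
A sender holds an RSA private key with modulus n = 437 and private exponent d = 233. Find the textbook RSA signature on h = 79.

222

h^2 ≡ 79^2 = 6241 ≡ 123
h^4 ≡ 123^2 = 15129 ≡ 271
h^8 ≡ 271^2 = 73441 ≡ 25
h^16 ≡ 25^2 = 625 ≡ 188
h^32 ≡ 188^2 = 35344 ≡ 384
h^64 ≡ 384^2 = 147456 ≡ 187
h^128 ≡ 187^2 = 34969 ≡ 9
233 = 128 + 64 + 32 + 8 + 1, so h^233 ≡ 9·187·384·25·79 ≡ 222 (mod 437)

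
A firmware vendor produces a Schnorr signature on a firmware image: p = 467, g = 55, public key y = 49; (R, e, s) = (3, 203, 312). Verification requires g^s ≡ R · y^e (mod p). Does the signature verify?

does not verify

g^s mod p:
55^2 = 3025 ≡ 223
55^4 ≡ 223^2 = 49729 ≡ 227
55^8 ≡ 227^2 = 51529 ≡ 159
55^16 ≡ 159^2 = 25281 ≡ 63
55^32 ≡ 63^2 = 3969 ≡ 233
55^64 ≡ 233^2 = 54289 ≡ 117
55^128 ≡ 117^2 = 13689 ≡ 146
55^256 ≡ 146^2 = 21316 ≡ 301
312 = 256 + 32 + 16 + 8, so 55^312 ≡ 301·233·63·159 ≡ 151 (mod 467)
R · y^e mod p:
49^2 = 2401 ≡ 66
49^4 ≡ 66^2 = 4356 ≡ 153
49^8 ≡ 153^2 = 23409 ≡ 59
49^16 ≡ 59^2 = 3481 ≡ 212
49^32 ≡ 212^2 = 44944 ≡ 112
49^64 ≡ 112^2 = 12544 ≡ 402
49^128 ≡ 402^2 = 161604 ≡ 22
203 = 128 + 64 + 8 + 2 + 1, so 49^203 ≡ 22·402·59·66·49 ≡ 109 (mod 467)
3·109 = 327 ≡ 327 (mod 467)
151 ≠ 327; the check fails.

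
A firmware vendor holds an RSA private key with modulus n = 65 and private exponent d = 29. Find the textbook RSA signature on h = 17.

62

h^29 mod 65 = 62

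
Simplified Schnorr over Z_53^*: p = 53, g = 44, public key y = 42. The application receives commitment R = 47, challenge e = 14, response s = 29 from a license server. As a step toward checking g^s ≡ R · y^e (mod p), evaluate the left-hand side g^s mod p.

13

44^2 = 1936 ≡ 28
44^4 ≡ 28^2 = 784 ≡ 42
44^8 ≡ 42^2 = 1764 ≡ 15
44^16 ≡ 15^2 = 225 ≡ 13
29 = 16 + 8 + 4 + 1, so 44^29 ≡ 13·15·42·44 ≡ 13 (mod 53)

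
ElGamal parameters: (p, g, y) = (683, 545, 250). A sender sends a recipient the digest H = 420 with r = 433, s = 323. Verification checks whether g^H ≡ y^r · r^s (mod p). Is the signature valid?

invalid

Left side g^H mod p:
Squares mod 683: 545^1≡545, 545^2≡603, 545^4≡253, 545^8≡490, 545^16≡367, 545^32≡138, 545^64≡603, 545^128≡253, 545^256≡490
420 = 256 + 128 + 32 + 4, so 545^420 ≡ 490·253·138·253 ≡ 104 (mod 683)
Right side y^r · r^s mod p:
Squares mod 683: 250^1≡250, 250^2≡347, 250^4≡201, 250^8≡104, 250^16≡571, 250^32≡250, 250^64≡347, 250^128≡201, 250^256≡104
433 = 256 + 128 + 32 + 16 + 1, so 250^433 ≡ 104·201·250·571·250 ≡ 418 (mod 683)
Squares mod 683: 433^1≡433, 433^2≡347, 433^4≡201, 433^8≡104, 433^16≡571, 433^32≡250, 433^64≡347, 433^128≡201, 433^256≡104
323 = 256 + 64 + 2 + 1, so 433^323 ≡ 104·347·347·433 ≡ 316 (mod 683)
418·316 = 132088 ≡ 269 (mod 683)
104 ≠ 269, so verification fails.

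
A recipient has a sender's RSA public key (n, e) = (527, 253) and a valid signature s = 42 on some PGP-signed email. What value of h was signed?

145

Squares mod 527: s^1≡42, s^2≡183, s^4≡288, s^8≡205, s^16≡392, s^32≡307, s^64≡443, s^128≡205
253 = 128 + 64 + 32 + 16 + 8 + 4 + 1, so s^253 ≡ 205·443·307·392·205·288·42 ≡ 145 (mod 527)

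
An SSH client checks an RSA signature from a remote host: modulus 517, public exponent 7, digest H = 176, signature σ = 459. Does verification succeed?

fails

Squares mod 517: σ^1≡459, σ^2≡262, σ^4≡400
7 = 4 + 2 + 1, so σ^7 ≡ 400·262·459 ≡ 486 (mod 517)
The recovered value 486 does not match the digest 176.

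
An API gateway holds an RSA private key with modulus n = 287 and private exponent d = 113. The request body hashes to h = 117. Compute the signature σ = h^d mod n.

h^2 ≡ 117^2 = 13689 ≡ 200
h^4 ≡ 200^2 = 40000 ≡ 107
h^8 ≡ 107^2 = 11449 ≡ 256
h^16 ≡ 256^2 = 65536 ≡ 100
h^32 ≡ 100^2 = 10000 ≡ 242
h^64 ≡ 242^2 = 58564 ≡ 16
113 = 64 + 32 + 16 + 1, so h^113 ≡ 16·242·100·117 ≡ 24 (mod 287)

24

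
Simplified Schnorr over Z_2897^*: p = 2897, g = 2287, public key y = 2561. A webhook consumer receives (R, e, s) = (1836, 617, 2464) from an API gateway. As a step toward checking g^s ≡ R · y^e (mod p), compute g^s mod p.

2287^2 = 5230369 ≡ 1284
2287^4 ≡ 1284^2 = 1648656 ≡ 263
2287^8 ≡ 263^2 = 69169 ≡ 2538
2287^16 ≡ 2538^2 = 6441444 ≡ 1413
2287^32 ≡ 1413^2 = 1996569 ≡ 536
2287^64 ≡ 536^2 = 287296 ≡ 493
2287^128 ≡ 493^2 = 243049 ≡ 2598
2287^256 ≡ 2598^2 = 6749604 ≡ 2491
2287^512 ≡ 2491^2 = 6205081 ≡ 2604
2287^1024 ≡ 2604^2 = 6780816 ≡ 1836
2287^2048 ≡ 1836^2 = 3370896 ≡ 1685
2464 = 2048 + 256 + 128 + 32, so 2287^2464 ≡ 1685·2491·2598·536 ≡ 124 (mod 2897)

124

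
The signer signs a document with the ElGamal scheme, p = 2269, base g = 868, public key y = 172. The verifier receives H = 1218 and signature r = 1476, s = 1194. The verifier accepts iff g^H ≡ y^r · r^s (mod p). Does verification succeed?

Left side g^H mod p:
868^2 = 753424 ≡ 116
868^4 ≡ 116^2 = 13456 ≡ 2111
868^8 ≡ 2111^2 = 4456321 ≡ 5
868^16 ≡ 5^2 = 25
868^32 ≡ 25^2 = 625
868^64 ≡ 625^2 = 390625 ≡ 357
868^128 ≡ 357^2 = 127449 ≡ 385
868^256 ≡ 385^2 = 148225 ≡ 740
868^512 ≡ 740^2 = 547600 ≡ 771
868^1024 ≡ 771^2 = 594441 ≡ 2232
1218 = 1024 + 128 + 64 + 2, so 868^1218 ≡ 2232·385·357·116 ≡ 1101 (mod 2269)
Right side y^r · r^s mod p:
172^2 = 29584 ≡ 87
172^4 ≡ 87^2 = 7569 ≡ 762
172^8 ≡ 762^2 = 580644 ≡ 2049
172^16 ≡ 2049^2 = 4198401 ≡ 751
172^32 ≡ 751^2 = 564001 ≡ 1289
172^64 ≡ 1289^2 = 1661521 ≡ 613
172^128 ≡ 613^2 = 375769 ≡ 1384
172^256 ≡ 1384^2 = 1915456 ≡ 420
172^512 ≡ 420^2 = 176400 ≡ 1687
172^1024 ≡ 1687^2 = 2845969 ≡ 643
1476 = 1024 + 256 + 128 + 64 + 4, so 172^1476 ≡ 643·420·1384·613·762 ≡ 1086 (mod 2269)
1476^2 = 2178576 ≡ 336
1476^4 ≡ 336^2 = 112896 ≡ 1715
1476^8 ≡ 1715^2 = 2941225 ≡ 601
1476^16 ≡ 601^2 = 361201 ≡ 430
1476^32 ≡ 430^2 = 184900 ≡ 1111
1476^64 ≡ 1111^2 = 1234321 ≡ 2254
1476^128 ≡ 2254^2 = 5080516 ≡ 225
1476^256 ≡ 225^2 = 50625 ≡ 707
1476^512 ≡ 707^2 = 499849 ≡ 669
1476^1024 ≡ 669^2 = 447561 ≡ 568
1194 = 1024 + 128 + 32 + 8 + 2, so 1476^1194 ≡ 568·225·1111·601·336 ≡ 258 (mod 2269)
1086·258 = 280188 ≡ 1101 (mod 2269)
1101 ≡ 1101 (mod 2269), so the signature is genuine.

passes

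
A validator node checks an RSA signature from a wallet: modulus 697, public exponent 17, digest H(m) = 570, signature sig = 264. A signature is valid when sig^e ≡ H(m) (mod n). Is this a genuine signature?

sig^17 mod 697 = 570
570 = H(m), so the signature checks out.

genuine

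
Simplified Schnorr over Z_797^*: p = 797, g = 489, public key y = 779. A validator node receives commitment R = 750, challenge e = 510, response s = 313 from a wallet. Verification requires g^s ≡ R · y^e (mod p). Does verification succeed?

fails

g^s mod p:
Squares mod 797: 489^1≡489, 489^2≡21, 489^4≡441, 489^8≡13, 489^16≡169, 489^32≡666, 489^64≡424, 489^128≡451, 489^256≡166
313 = 256 + 32 + 16 + 8 + 1, so 489^313 ≡ 166·666·169·13·489 ≡ 439 (mod 797)
R · y^e mod p:
Squares mod 797: 779^1≡779, 779^2≡324, 779^4≡569, 779^8≡179, 779^16≡161, 779^32≡417, 779^64≡143, 779^128≡524, 779^256≡408
510 = 256 + 128 + 64 + 32 + 16 + 8 + 4 + 2, so 779^510 ≡ 408·524·143·417·161·179·569·324 ≡ 71 (mod 797)
750·71 = 53250 ≡ 648 (mod 797)
439 ≠ 648; the check fails.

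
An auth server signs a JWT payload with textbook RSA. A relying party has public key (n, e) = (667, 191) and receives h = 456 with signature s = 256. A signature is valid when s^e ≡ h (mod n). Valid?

no

s^2 ≡ 256^2 = 65536 ≡ 170
s^4 ≡ 170^2 = 28900 ≡ 219
s^8 ≡ 219^2 = 47961 ≡ 604
s^16 ≡ 604^2 = 364816 ≡ 634
s^32 ≡ 634^2 = 401956 ≡ 422
s^64 ≡ 422^2 = 178084 ≡ 662
s^128 ≡ 662^2 = 438244 ≡ 25
191 = 128 + 32 + 16 + 8 + 4 + 2 + 1, so s^191 ≡ 25·422·634·604·219·170·256 ≡ 518 (mod 667)
518 ≠ 456, so verification fails.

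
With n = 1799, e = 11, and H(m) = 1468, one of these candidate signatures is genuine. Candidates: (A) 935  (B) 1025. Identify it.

B

Candidate A: Squares mod 1799: 935^1≡935, 935^2≡1710, 935^4≡725, 935^8≡317; 11 = 8 + 2 + 1, so 935^11 ≡ 317·1710·935 ≡ 1381 (mod 1799)
Candidate B: Squares mod 1799: 1025^1≡1025, 1025^2≡9, 1025^4≡81, 1025^8≡1164; 11 = 8 + 2 + 1, so 1025^11 ≡ 1164·9·1025 ≡ 1468 (mod 1799)
  → matches H(m) = 1468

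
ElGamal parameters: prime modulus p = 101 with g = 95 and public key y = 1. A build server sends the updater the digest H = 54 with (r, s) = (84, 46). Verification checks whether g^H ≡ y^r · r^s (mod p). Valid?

yes

Left side g^H mod p:
95^2 = 9025 ≡ 36
95^4 ≡ 36^2 = 1296 ≡ 84
95^8 ≡ 84^2 = 7056 ≡ 87
95^16 ≡ 87^2 = 7569 ≡ 95
95^32 ≡ 95^2 = 9025 ≡ 36
54 = 32 + 16 + 4 + 2, so 95^54 ≡ 36·95·84·36 ≡ 84 (mod 101)
Right side y^r · r^s mod p:
1^2 = 1
1^4 ≡ 1^2 = 1
1^8 ≡ 1^2 = 1
1^16 ≡ 1^2 = 1
1^32 ≡ 1^2 = 1
1^64 ≡ 1^2 = 1
84 = 64 + 16 + 4, so 1^84 ≡ 1·1·1 ≡ 1 (mod 101)
84^2 = 7056 ≡ 87
84^4 ≡ 87^2 = 7569 ≡ 95
84^8 ≡ 95^2 = 9025 ≡ 36
84^16 ≡ 36^2 = 1296 ≡ 84
84^32 ≡ 84^2 = 7056 ≡ 87
46 = 32 + 8 + 4 + 2, so 84^46 ≡ 87·36·95·87 ≡ 84 (mod 101)
1·84 = 84 ≡ 84 (mod 101)
84 ≡ 84 (mod 101), so the signature is genuine.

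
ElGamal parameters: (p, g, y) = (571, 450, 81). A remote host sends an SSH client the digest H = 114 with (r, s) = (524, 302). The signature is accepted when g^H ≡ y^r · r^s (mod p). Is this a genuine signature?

forged

Left side g^H mod p:
450^2 = 202500 ≡ 366
450^4 ≡ 366^2 = 133956 ≡ 342
450^8 ≡ 342^2 = 116964 ≡ 480
450^16 ≡ 480^2 = 230400 ≡ 287
450^32 ≡ 287^2 = 82369 ≡ 145
450^64 ≡ 145^2 = 21025 ≡ 469
114 = 64 + 32 + 16 + 2, so 450^114 ≡ 469·145·287·366 ≡ 481 (mod 571)
Right side y^r · r^s mod p:
81^2 = 6561 ≡ 280
81^4 ≡ 280^2 = 78400 ≡ 173
81^8 ≡ 173^2 = 29929 ≡ 237
81^16 ≡ 237^2 = 56169 ≡ 211
81^32 ≡ 211^2 = 44521 ≡ 554
81^64 ≡ 554^2 = 306916 ≡ 289
81^128 ≡ 289^2 = 83521 ≡ 155
81^256 ≡ 155^2 = 24025 ≡ 43
81^512 ≡ 43^2 = 1849 ≡ 136
524 = 512 + 8 + 4, so 81^524 ≡ 136·237·173 ≡ 321 (mod 571)
524^2 = 274576 ≡ 496
524^4 ≡ 496^2 = 246016 ≡ 486
524^8 ≡ 486^2 = 236196 ≡ 373
524^16 ≡ 373^2 = 139129 ≡ 376
524^32 ≡ 376^2 = 141376 ≡ 339
524^64 ≡ 339^2 = 114921 ≡ 150
524^128 ≡ 150^2 = 22500 ≡ 231
524^256 ≡ 231^2 = 53361 ≡ 258
302 = 256 + 32 + 8 + 4 + 2, so 524^302 ≡ 258·339·373·486·496 ≡ 29 (mod 571)
321·29 = 9309 ≡ 173 (mod 571)
481 ≠ 173, so verification fails.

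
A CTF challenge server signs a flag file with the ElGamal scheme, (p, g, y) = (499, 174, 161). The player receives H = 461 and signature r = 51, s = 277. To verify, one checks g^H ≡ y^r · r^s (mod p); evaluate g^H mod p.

34

174^2 = 30276 ≡ 336
174^4 ≡ 336^2 = 112896 ≡ 122
174^8 ≡ 122^2 = 14884 ≡ 413
174^16 ≡ 413^2 = 170569 ≡ 410
174^32 ≡ 410^2 = 168100 ≡ 436
174^64 ≡ 436^2 = 190096 ≡ 476
174^128 ≡ 476^2 = 226576 ≡ 30
174^256 ≡ 30^2 = 900 ≡ 401
461 = 256 + 128 + 64 + 8 + 4 + 1, so 174^461 ≡ 401·30·476·413·122·174 ≡ 34 (mod 499)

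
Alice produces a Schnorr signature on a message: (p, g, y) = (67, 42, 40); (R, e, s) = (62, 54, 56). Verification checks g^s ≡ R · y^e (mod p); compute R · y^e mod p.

40^2 = 1600 ≡ 59
40^4 ≡ 59^2 = 3481 ≡ 64
40^8 ≡ 64^2 = 4096 ≡ 9
40^16 ≡ 9^2 = 81 ≡ 14
40^32 ≡ 14^2 = 196 ≡ 62
54 = 32 + 16 + 4 + 2, so 40^54 ≡ 62·14·64·59 ≡ 62 (mod 67)
R · y^e ≡ 62·62 = 3844 ≡ 25 (mod 67)

25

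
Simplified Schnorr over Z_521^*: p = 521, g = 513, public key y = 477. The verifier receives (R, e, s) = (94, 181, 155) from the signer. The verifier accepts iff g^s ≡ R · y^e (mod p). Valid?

no

g^s mod p:
513^2 = 263169 ≡ 64
513^4 ≡ 64^2 = 4096 ≡ 449
513^8 ≡ 449^2 = 201601 ≡ 495
513^16 ≡ 495^2 = 245025 ≡ 155
513^32 ≡ 155^2 = 24025 ≡ 59
513^64 ≡ 59^2 = 3481 ≡ 355
513^128 ≡ 355^2 = 126025 ≡ 464
155 = 128 + 16 + 8 + 2 + 1, so 513^155 ≡ 464·155·495·64·513 ≡ 62 (mod 521)
R · y^e mod p:
477^2 = 227529 ≡ 373
477^4 ≡ 373^2 = 139129 ≡ 22
477^8 ≡ 22^2 = 484
477^16 ≡ 484^2 = 234256 ≡ 327
477^32 ≡ 327^2 = 106929 ≡ 124
477^64 ≡ 124^2 = 15376 ≡ 267
477^128 ≡ 267^2 = 71289 ≡ 433
181 = 128 + 32 + 16 + 4 + 1, so 477^181 ≡ 433·124·327·22·477 ≡ 476 (mod 521)
94·476 = 44744 ≡ 459 (mod 521)
62 ≠ 459; the check fails.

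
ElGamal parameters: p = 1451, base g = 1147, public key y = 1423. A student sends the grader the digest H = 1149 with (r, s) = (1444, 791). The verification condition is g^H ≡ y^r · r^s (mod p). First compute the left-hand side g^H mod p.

191

Squares mod 1451: 1147^1≡1147, 1147^2≡1003, 1147^4≡466, 1147^8≡957, 1147^16≡268, 1147^32≡725, 1147^64≡363, 1147^128≡1179, 1147^256≡1434, 1147^512≡289, 1147^1024≡814
1149 = 1024 + 64 + 32 + 16 + 8 + 4 + 1, so 1147^1149 ≡ 814·363·725·268·957·466·1147 ≡ 191 (mod 1451)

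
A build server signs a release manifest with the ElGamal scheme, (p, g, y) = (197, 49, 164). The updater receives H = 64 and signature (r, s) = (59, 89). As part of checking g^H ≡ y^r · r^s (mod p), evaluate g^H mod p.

188

49^2 = 2401 ≡ 37
49^4 ≡ 37^2 = 1369 ≡ 187
49^8 ≡ 187^2 = 34969 ≡ 100
49^16 ≡ 100^2 = 10000 ≡ 150
49^32 ≡ 150^2 = 22500 ≡ 42
49^64 ≡ 42^2 = 1764 ≡ 188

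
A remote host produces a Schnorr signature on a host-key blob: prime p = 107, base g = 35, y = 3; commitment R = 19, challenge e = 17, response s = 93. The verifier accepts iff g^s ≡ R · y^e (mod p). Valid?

yes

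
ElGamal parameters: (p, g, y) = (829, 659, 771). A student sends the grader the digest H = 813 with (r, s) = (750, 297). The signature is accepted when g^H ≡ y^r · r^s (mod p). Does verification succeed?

Left side g^H mod p:
659^2 = 434281 ≡ 714
659^4 ≡ 714^2 = 509796 ≡ 790
659^8 ≡ 790^2 = 624100 ≡ 692
659^16 ≡ 692^2 = 478864 ≡ 531
659^32 ≡ 531^2 = 281961 ≡ 101
659^64 ≡ 101^2 = 10201 ≡ 253
659^128 ≡ 253^2 = 64009 ≡ 176
659^256 ≡ 176^2 = 30976 ≡ 303
659^512 ≡ 303^2 = 91809 ≡ 619
813 = 512 + 256 + 32 + 8 + 4 + 1, so 659^813 ≡ 619·303·101·692·790·659 ≡ 518 (mod 829)
Right side y^r · r^s mod p:
771^2 = 594441 ≡ 48
771^4 ≡ 48^2 = 2304 ≡ 646
771^8 ≡ 646^2 = 417316 ≡ 329
771^16 ≡ 329^2 = 108241 ≡ 471
771^32 ≡ 471^2 = 221841 ≡ 498
771^64 ≡ 498^2 = 248004 ≡ 133
771^128 ≡ 133^2 = 17689 ≡ 280
771^256 ≡ 280^2 = 78400 ≡ 474
771^512 ≡ 474^2 = 224676 ≡ 17
750 = 512 + 128 + 64 + 32 + 8 + 4 + 2, so 771^750 ≡ 17·280·133·498·329·646·48 ≡ 489 (mod 829)
750^2 = 562500 ≡ 438
750^4 ≡ 438^2 = 191844 ≡ 345
750^8 ≡ 345^2 = 119025 ≡ 478
750^16 ≡ 478^2 = 228484 ≡ 509
750^32 ≡ 509^2 = 259081 ≡ 433
750^64 ≡ 433^2 = 187489 ≡ 135
750^128 ≡ 135^2 = 18225 ≡ 816
750^256 ≡ 816^2 = 665856 ≡ 169
297 = 256 + 32 + 8 + 1, so 750^297 ≡ 169·433·478·750 ≡ 800 (mod 829)
489·800 = 391200 ≡ 741 (mod 829)
518 ≠ 741, so verification fails.

fails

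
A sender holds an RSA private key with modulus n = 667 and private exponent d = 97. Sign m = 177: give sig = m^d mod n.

77

m^2 ≡ 177^2 = 31329 ≡ 647
m^4 ≡ 647^2 = 418609 ≡ 400
m^8 ≡ 400^2 = 160000 ≡ 587
m^16 ≡ 587^2 = 344569 ≡ 397
m^32 ≡ 397^2 = 157609 ≡ 197
m^64 ≡ 197^2 = 38809 ≡ 123
97 = 64 + 32 + 1, so m^97 ≡ 123·197·177 ≡ 77 (mod 667)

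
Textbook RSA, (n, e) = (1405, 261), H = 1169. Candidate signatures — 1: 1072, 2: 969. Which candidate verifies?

2

Candidate 1: 1072^261 mod 1405 = 1382
Candidate 2: 969^261 mod 1405 = 1169
  → matches H = 1169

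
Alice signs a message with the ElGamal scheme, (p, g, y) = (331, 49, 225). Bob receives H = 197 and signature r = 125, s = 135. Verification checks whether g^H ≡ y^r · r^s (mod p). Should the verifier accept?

reject

Left side g^H mod p:
Squares mod 331: 49^1≡49, 49^2≡84, 49^4≡105, 49^8≡102, 49^16≡143, 49^32≡258, 49^64≡33, 49^128≡96
197 = 128 + 64 + 4 + 1, so 49^197 ≡ 96·33·105·49 ≡ 258 (mod 331)
Right side y^r · r^s mod p:
Squares mod 331: 225^1≡225, 225^2≡313, 225^4≡324, 225^8≡49, 225^16≡84, 225^32≡105, 225^64≡102
125 = 64 + 32 + 16 + 8 + 4 + 1, so 225^125 ≡ 102·105·84·49·324·225 ≡ 274 (mod 331)
Squares mod 331: 125^1≡125, 125^2≡68, 125^4≡321, 125^8≡100, 125^16≡70, 125^32≡266, 125^64≡253, 125^128≡126
135 = 128 + 4 + 2 + 1, so 125^135 ≡ 126·321·68·125 ≡ 167 (mod 331)
274·167 = 45758 ≡ 80 (mod 331)
258 ≠ 80, so verification fails.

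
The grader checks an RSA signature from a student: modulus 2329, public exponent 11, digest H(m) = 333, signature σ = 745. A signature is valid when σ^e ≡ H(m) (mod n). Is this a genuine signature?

genuine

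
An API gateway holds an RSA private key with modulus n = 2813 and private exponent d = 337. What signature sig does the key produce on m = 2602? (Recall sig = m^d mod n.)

1181

m^2 ≡ 2602^2 = 6770404 ≡ 2326
m^4 ≡ 2326^2 = 5410276 ≡ 877
m^8 ≡ 877^2 = 769129 ≡ 1180
m^16 ≡ 1180^2 = 1392400 ≡ 2778
m^32 ≡ 2778^2 = 7717284 ≡ 1225
m^64 ≡ 1225^2 = 1500625 ≡ 1296
m^128 ≡ 1296^2 = 1679616 ≡ 255
m^256 ≡ 255^2 = 65025 ≡ 326
337 = 256 + 64 + 16 + 1, so m^337 ≡ 326·1296·2778·2602 ≡ 1181 (mod 2813)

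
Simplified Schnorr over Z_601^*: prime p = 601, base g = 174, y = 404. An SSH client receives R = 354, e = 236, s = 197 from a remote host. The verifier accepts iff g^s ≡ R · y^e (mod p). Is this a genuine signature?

g^s mod p:
174^2 = 30276 ≡ 226
174^4 ≡ 226^2 = 51076 ≡ 592
174^8 ≡ 592^2 = 350464 ≡ 81
174^16 ≡ 81^2 = 6561 ≡ 551
174^32 ≡ 551^2 = 303601 ≡ 96
174^64 ≡ 96^2 = 9216 ≡ 201
174^128 ≡ 201^2 = 40401 ≡ 134
197 = 128 + 64 + 4 + 1, so 174^197 ≡ 134·201·592·174 ≡ 137 (mod 601)
R · y^e mod p:
404^2 = 163216 ≡ 345
404^4 ≡ 345^2 = 119025 ≡ 27
404^8 ≡ 27^2 = 729 ≡ 128
404^16 ≡ 128^2 = 16384 ≡ 157
404^32 ≡ 157^2 = 24649 ≡ 8
404^64 ≡ 8^2 = 64
404^128 ≡ 64^2 = 4096 ≡ 490
236 = 128 + 64 + 32 + 8 + 4, so 404^236 ≡ 490·64·8·128·27 ≡ 216 (mod 601)
354·216 = 76464 ≡ 137 (mod 601)
137 ≡ 137 (mod 601); signature holds.

genuine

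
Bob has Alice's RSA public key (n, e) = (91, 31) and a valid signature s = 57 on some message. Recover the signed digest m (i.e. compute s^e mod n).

s^2 ≡ 57^2 = 3249 ≡ 64
s^4 ≡ 64^2 = 4096 ≡ 1
s^8 ≡ 1^2 = 1
s^16 ≡ 1^2 = 1
31 = 16 + 8 + 4 + 2 + 1, so s^31 ≡ 1·1·1·64·57 ≡ 8 (mod 91)

8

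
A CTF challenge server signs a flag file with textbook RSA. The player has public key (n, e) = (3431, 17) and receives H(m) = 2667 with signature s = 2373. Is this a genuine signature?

forged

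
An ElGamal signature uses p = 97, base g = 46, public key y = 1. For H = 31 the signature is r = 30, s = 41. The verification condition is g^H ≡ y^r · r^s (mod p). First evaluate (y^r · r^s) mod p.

19

Squares mod 97: 1^1≡1, 1^2≡1, 1^4≡1, 1^8≡1, 1^16≡1
30 = 16 + 8 + 4 + 2, so 1^30 ≡ 1·1·1·1 ≡ 1 (mod 97)
Squares mod 97: 30^1≡30, 30^2≡27, 30^4≡50, 30^8≡75, 30^16≡96, 30^32≡1
41 = 32 + 8 + 1, so 30^41 ≡ 1·75·30 ≡ 19 (mod 97)
y^r · r^s ≡ 1·19 = 19 ≡ 19 (mod 97)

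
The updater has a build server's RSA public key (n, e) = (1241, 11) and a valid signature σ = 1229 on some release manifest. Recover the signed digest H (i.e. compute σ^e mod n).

895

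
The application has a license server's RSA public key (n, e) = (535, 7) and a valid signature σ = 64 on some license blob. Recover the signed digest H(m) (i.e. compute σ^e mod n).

164

Squares mod 535: σ^1≡64, σ^2≡351, σ^4≡151
7 = 4 + 2 + 1, so σ^7 ≡ 151·351·64 ≡ 164 (mod 535)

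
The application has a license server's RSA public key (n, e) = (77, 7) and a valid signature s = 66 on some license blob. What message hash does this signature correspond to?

Squares mod 77: s^1≡66, s^2≡44, s^4≡11
7 = 4 + 2 + 1, so s^7 ≡ 11·44·66 ≡ 66 (mod 77)

66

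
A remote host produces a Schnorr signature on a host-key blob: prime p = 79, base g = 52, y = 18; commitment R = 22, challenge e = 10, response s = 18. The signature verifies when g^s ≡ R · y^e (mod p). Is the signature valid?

g^s mod p:
52^2 = 2704 ≡ 18
52^4 ≡ 18^2 = 324 ≡ 8
52^8 ≡ 8^2 = 64
52^16 ≡ 64^2 = 4096 ≡ 67
18 = 16 + 2, so 52^18 ≡ 67·18 ≡ 21 (mod 79)
R · y^e mod p:
18^2 = 324 ≡ 8
18^4 ≡ 8^2 = 64
18^8 ≡ 64^2 = 4096 ≡ 67
10 = 8 + 2, so 18^10 ≡ 67·8 ≡ 62 (mod 79)
22·62 = 1364 ≡ 21 (mod 79)
21 ≡ 21 (mod 79); signature holds.

valid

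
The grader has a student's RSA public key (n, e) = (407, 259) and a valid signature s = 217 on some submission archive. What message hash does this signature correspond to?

s^259 mod 407 = 315

315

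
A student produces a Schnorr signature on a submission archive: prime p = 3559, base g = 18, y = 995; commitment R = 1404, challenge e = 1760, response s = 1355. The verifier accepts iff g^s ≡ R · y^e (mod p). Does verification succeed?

fails

g^s mod p:
18^2 = 324
18^4 ≡ 324^2 = 104976 ≡ 1765
18^8 ≡ 1765^2 = 3115225 ≡ 1100
18^16 ≡ 1100^2 = 1210000 ≡ 3499
18^32 ≡ 3499^2 = 12243001 ≡ 41
18^64 ≡ 41^2 = 1681
18^128 ≡ 1681^2 = 2825761 ≡ 3474
18^256 ≡ 3474^2 = 12068676 ≡ 107
18^512 ≡ 107^2 = 11449 ≡ 772
18^1024 ≡ 772^2 = 595984 ≡ 1631
1355 = 1024 + 256 + 64 + 8 + 2 + 1, so 18^1355 ≡ 1631·107·1681·1100·324·18 ≡ 215 (mod 3559)
R · y^e mod p:
995^2 = 990025 ≡ 623
995^4 ≡ 623^2 = 388129 ≡ 198
995^8 ≡ 198^2 = 39204 ≡ 55
995^16 ≡ 55^2 = 3025
995^32 ≡ 3025^2 = 9150625 ≡ 436
995^64 ≡ 436^2 = 190096 ≡ 1469
995^128 ≡ 1469^2 = 2157961 ≡ 1207
995^256 ≡ 1207^2 = 1456849 ≡ 1218
995^512 ≡ 1218^2 = 1483524 ≡ 2980
995^1024 ≡ 2980^2 = 8880400 ≡ 695
1760 = 1024 + 512 + 128 + 64 + 32, so 995^1760 ≡ 695·2980·1207·1469·436 ≡ 1033 (mod 3559)
1404·1033 = 1450332 ≡ 1819 (mod 3559)
215 ≠ 1819; the check fails.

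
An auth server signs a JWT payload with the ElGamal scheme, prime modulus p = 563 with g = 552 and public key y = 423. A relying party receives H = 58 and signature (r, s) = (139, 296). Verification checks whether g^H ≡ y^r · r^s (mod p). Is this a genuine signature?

forged

Left side g^H mod p:
Squares mod 563: 552^1≡552, 552^2≡121, 552^4≡3, 552^8≡9, 552^16≡81, 552^32≡368
58 = 32 + 16 + 8 + 2, so 552^58 ≡ 368·81·9·121 ≡ 21 (mod 563)
Right side y^r · r^s mod p:
Squares mod 563: 423^1≡423, 423^2≡458, 423^4≡328, 423^8≡51, 423^16≡349, 423^32≡193, 423^64≡91, 423^128≡399
139 = 128 + 8 + 2 + 1, so 423^139 ≡ 399·51·458·423 ≡ 518 (mod 563)
Squares mod 563: 139^1≡139, 139^2≡179, 139^4≡513, 139^8≡248, 139^16≡137, 139^32≡190, 139^64≡68, 139^128≡120, 139^256≡325
296 = 256 + 32 + 8, so 139^296 ≡ 325·190·248 ≡ 400 (mod 563)
518·400 = 207200 ≡ 16 (mod 563)
21 ≠ 16, so verification fails.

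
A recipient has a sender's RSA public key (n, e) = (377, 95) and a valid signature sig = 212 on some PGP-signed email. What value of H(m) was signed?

sig^2 ≡ 212^2 = 44944 ≡ 81
sig^4 ≡ 81^2 = 6561 ≡ 152
sig^8 ≡ 152^2 = 23104 ≡ 107
sig^16 ≡ 107^2 = 11449 ≡ 139
sig^32 ≡ 139^2 = 19321 ≡ 94
sig^64 ≡ 94^2 = 8836 ≡ 165
95 = 64 + 16 + 8 + 4 + 2 + 1, so sig^95 ≡ 165·139·107·152·81·212 ≡ 283 (mod 377)

283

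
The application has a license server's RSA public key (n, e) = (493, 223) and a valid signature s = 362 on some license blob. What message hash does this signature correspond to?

s^2 ≡ 362^2 = 131044 ≡ 399
s^4 ≡ 399^2 = 159201 ≡ 455
s^8 ≡ 455^2 = 207025 ≡ 458
s^16 ≡ 458^2 = 209764 ≡ 239
s^32 ≡ 239^2 = 57121 ≡ 426
s^64 ≡ 426^2 = 181476 ≡ 52
s^128 ≡ 52^2 = 2704 ≡ 239
223 = 128 + 64 + 16 + 8 + 4 + 2 + 1, so s^223 ≡ 239·52·239·458·455·399·362 ≡ 143 (mod 493)

143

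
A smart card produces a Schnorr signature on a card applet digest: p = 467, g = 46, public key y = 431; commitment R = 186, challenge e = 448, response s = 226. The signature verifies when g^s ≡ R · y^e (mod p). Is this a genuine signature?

forged

g^s mod p:
46^2 = 2116 ≡ 248
46^4 ≡ 248^2 = 61504 ≡ 327
46^8 ≡ 327^2 = 106929 ≡ 453
46^16 ≡ 453^2 = 205209 ≡ 196
46^32 ≡ 196^2 = 38416 ≡ 122
46^64 ≡ 122^2 = 14884 ≡ 407
46^128 ≡ 407^2 = 165649 ≡ 331
226 = 128 + 64 + 32 + 2, so 46^226 ≡ 331·407·122·248 ≡ 70 (mod 467)
R · y^e mod p:
431^2 = 185761 ≡ 362
431^4 ≡ 362^2 = 131044 ≡ 284
431^8 ≡ 284^2 = 80656 ≡ 332
431^16 ≡ 332^2 = 110224 ≡ 12
431^32 ≡ 12^2 = 144
431^64 ≡ 144^2 = 20736 ≡ 188
431^128 ≡ 188^2 = 35344 ≡ 319
431^256 ≡ 319^2 = 101761 ≡ 422
448 = 256 + 128 + 64, so 431^448 ≡ 422·319·188 ≡ 53 (mod 467)
186·53 = 9858 ≡ 51 (mod 467)
70 ≠ 51; the check fails.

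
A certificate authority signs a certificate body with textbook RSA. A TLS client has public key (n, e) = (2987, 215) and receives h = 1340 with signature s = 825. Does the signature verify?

verifies

s^2 ≡ 825^2 = 680625 ≡ 2576
s^4 ≡ 2576^2 = 6635776 ≡ 1649
s^8 ≡ 1649^2 = 2719201 ≡ 1031
s^16 ≡ 1031^2 = 1062961 ≡ 2576
s^32 ≡ 2576^2 = 6635776 ≡ 1649
s^64 ≡ 1649^2 = 2719201 ≡ 1031
s^128 ≡ 1031^2 = 1062961 ≡ 2576
215 = 128 + 64 + 16 + 4 + 2 + 1, so s^215 ≡ 2576·1031·2576·1649·2576·825 ≡ 1340 (mod 2987)
1340 = h, so the signature checks out.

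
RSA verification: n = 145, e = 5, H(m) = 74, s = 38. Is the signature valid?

invalid

s^2 ≡ 38^2 = 1444 ≡ 139
s^4 ≡ 139^2 = 19321 ≡ 36
5 = 4 + 1, so s^5 ≡ 36·38 ≡ 63 (mod 145)
63 ≠ 74, so verification fails.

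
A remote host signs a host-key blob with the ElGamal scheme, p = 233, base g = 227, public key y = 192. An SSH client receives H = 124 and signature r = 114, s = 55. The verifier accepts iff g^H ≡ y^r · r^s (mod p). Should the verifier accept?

reject

Left side g^H mod p:
Squares mod 233: 227^1≡227, 227^2≡36, 227^4≡131, 227^8≡152, 227^16≡37, 227^32≡204, 227^64≡142
124 = 64 + 32 + 16 + 8 + 4, so 227^124 ≡ 142·204·37·152·131 ≡ 81 (mod 233)
Right side y^r · r^s mod p:
Squares mod 233: 192^1≡192, 192^2≡50, 192^4≡170, 192^8≡8, 192^16≡64, 192^32≡135, 192^64≡51
114 = 64 + 32 + 16 + 2, so 192^114 ≡ 51·135·64·50 ≡ 219 (mod 233)
Squares mod 233: 114^1≡114, 114^2≡181, 114^4≡141, 114^8≡76, 114^16≡184, 114^32≡71
55 = 32 + 16 + 4 + 2 + 1, so 114^55 ≡ 71·184·141·181·114 ≡ 166 (mod 233)
219·166 = 36354 ≡ 6 (mod 233)
81 ≠ 6, so verification fails.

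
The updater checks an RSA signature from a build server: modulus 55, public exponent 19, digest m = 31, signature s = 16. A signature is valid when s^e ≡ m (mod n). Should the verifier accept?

s^2 ≡ 16^2 = 256 ≡ 36
s^4 ≡ 36^2 = 1296 ≡ 31
s^8 ≡ 31^2 = 961 ≡ 26
s^16 ≡ 26^2 = 676 ≡ 16
19 = 16 + 2 + 1, so s^19 ≡ 16·36·16 ≡ 31 (mod 55)
31 = m, so the signature checks out.

accept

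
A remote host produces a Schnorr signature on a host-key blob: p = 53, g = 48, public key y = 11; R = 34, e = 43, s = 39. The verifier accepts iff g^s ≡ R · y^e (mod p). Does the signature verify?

does not verify

g^s mod p:
48^2 = 2304 ≡ 25
48^4 ≡ 25^2 = 625 ≡ 42
48^8 ≡ 42^2 = 1764 ≡ 15
48^16 ≡ 15^2 = 225 ≡ 13
48^32 ≡ 13^2 = 169 ≡ 10
39 = 32 + 4 + 2 + 1, so 48^39 ≡ 10·42·25·48 ≡ 23 (mod 53)
R · y^e mod p:
11^2 = 121 ≡ 15
11^4 ≡ 15^2 = 225 ≡ 13
11^8 ≡ 13^2 = 169 ≡ 10
11^16 ≡ 10^2 = 100 ≡ 47
11^32 ≡ 47^2 = 2209 ≡ 36
43 = 32 + 8 + 2 + 1, so 11^43 ≡ 36·10·15·11 ≡ 40 (mod 53)
34·40 = 1360 ≡ 35 (mod 53)
23 ≠ 35; the check fails.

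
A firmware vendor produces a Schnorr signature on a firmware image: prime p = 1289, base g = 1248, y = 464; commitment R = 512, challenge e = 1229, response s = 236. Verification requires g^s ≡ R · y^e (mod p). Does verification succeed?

passes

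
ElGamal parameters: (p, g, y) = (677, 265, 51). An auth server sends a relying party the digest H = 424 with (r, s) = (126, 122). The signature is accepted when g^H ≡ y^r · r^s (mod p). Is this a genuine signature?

genuine

Left side g^H mod p:
Squares mod 677: 265^1≡265, 265^2≡494, 265^4≡316, 265^8≡337, 265^16≡510, 265^32≡132, 265^64≡499, 265^128≡542, 265^256≡623
424 = 256 + 128 + 32 + 8, so 265^424 ≡ 623·542·132·337 ≡ 621 (mod 677)
Right side y^r · r^s mod p:
Squares mod 677: 51^1≡51, 51^2≡570, 51^4≡617, 51^8≡215, 51^16≡189, 51^32≡517, 51^64≡551
126 = 64 + 32 + 16 + 8 + 4 + 2, so 51^126 ≡ 551·517·189·215·617·570 ≡ 149 (mod 677)
Squares mod 677: 126^1≡126, 126^2≡305, 126^4≡276, 126^8≡352, 126^16≡13, 126^32≡169, 126^64≡127
122 = 64 + 32 + 16 + 8 + 2, so 126^122 ≡ 127·169·13·352·305 ≡ 195 (mod 677)
149·195 = 29055 ≡ 621 (mod 677)
621 ≡ 621 (mod 677), so the signature is genuine.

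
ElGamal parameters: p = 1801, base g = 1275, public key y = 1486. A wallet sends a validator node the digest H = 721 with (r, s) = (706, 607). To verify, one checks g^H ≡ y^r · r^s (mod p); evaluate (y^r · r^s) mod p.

Squares mod 1801: 1486^1≡1486, 1486^2≡170, 1486^4≡84, 1486^8≡1653, 1486^16≡292, 1486^32≡617, 1486^64≡678, 1486^128≡429, 1486^256≡339, 1486^512≡1458
706 = 512 + 128 + 64 + 2, so 1486^706 ≡ 1458·429·678·170 ≡ 1462 (mod 1801)
Squares mod 1801: 706^1≡706, 706^2≡1360, 706^4≡1774, 706^8≡729, 706^16≡146, 706^32≡1505, 706^64≡1168, 706^128≡867, 706^256≡672, 706^512≡1334
607 = 512 + 64 + 16 + 8 + 4 + 2 + 1, so 706^607 ≡ 1334·1168·146·729·1774·1360·706 ≡ 1075 (mod 1801)
y^r · r^s ≡ 1462·1075 = 1571650 ≡ 1178 (mod 1801)

1178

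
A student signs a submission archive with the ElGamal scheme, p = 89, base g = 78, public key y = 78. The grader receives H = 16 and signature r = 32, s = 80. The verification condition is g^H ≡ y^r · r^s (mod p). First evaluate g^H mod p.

39

78^2 = 6084 ≡ 32
78^4 ≡ 32^2 = 1024 ≡ 45
78^8 ≡ 45^2 = 2025 ≡ 67
78^16 ≡ 67^2 = 4489 ≡ 39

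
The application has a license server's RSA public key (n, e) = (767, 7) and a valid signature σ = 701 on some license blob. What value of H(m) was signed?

38

Squares mod 767: σ^1≡701, σ^2≡521, σ^4≡690
7 = 4 + 2 + 1, so σ^7 ≡ 690·521·701 ≡ 38 (mod 767)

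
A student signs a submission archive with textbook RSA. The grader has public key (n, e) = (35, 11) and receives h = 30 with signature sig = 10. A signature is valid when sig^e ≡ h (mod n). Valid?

no

sig^2 ≡ 10^2 = 100 ≡ 30
sig^4 ≡ 30^2 = 900 ≡ 25
sig^8 ≡ 25^2 = 625 ≡ 30
11 = 8 + 2 + 1, so sig^11 ≡ 30·30·10 ≡ 5 (mod 35)
sig^11 mod 35 = 5, but h = 30.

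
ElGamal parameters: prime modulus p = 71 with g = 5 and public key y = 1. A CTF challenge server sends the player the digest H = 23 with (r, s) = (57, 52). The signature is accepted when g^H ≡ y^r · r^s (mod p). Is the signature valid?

Left side g^H mod p:
Squares mod 71: 5^1≡5, 5^2≡25, 5^4≡57, 5^8≡54, 5^16≡5
23 = 16 + 4 + 2 + 1, so 5^23 ≡ 5·57·25·5 ≡ 54 (mod 71)
Right side y^r · r^s mod p:
Squares mod 71: 1^1≡1, 1^2≡1, 1^4≡1, 1^8≡1, 1^16≡1, 1^32≡1
57 = 32 + 16 + 8 + 1, so 1^57 ≡ 1·1·1·1 ≡ 1 (mod 71)
Squares mod 71: 57^1≡57, 57^2≡54, 57^4≡5, 57^8≡25, 57^16≡57, 57^32≡54
52 = 32 + 16 + 4, so 57^52 ≡ 54·57·5 ≡ 54 (mod 71)
1·54 = 54 ≡ 54 (mod 71)
54 ≡ 54 (mod 71), so the signature is genuine.

valid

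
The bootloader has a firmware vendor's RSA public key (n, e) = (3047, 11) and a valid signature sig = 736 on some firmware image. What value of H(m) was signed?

1627

sig^11 mod 3047 = 1627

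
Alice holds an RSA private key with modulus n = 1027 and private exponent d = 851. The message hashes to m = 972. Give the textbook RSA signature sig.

56

m^2 ≡ 972^2 = 944784 ≡ 971
m^4 ≡ 971^2 = 942841 ≡ 55
m^8 ≡ 55^2 = 3025 ≡ 971
m^16 ≡ 971^2 = 942841 ≡ 55
m^32 ≡ 55^2 = 3025 ≡ 971
m^64 ≡ 971^2 = 942841 ≡ 55
m^128 ≡ 55^2 = 3025 ≡ 971
m^256 ≡ 971^2 = 942841 ≡ 55
m^512 ≡ 55^2 = 3025 ≡ 971
851 = 512 + 256 + 64 + 16 + 2 + 1, so m^851 ≡ 971·55·55·55·971·972 ≡ 56 (mod 1027)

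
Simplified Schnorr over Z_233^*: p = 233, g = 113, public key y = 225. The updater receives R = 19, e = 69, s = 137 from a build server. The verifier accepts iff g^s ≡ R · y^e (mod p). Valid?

g^s mod p:
113^2 = 12769 ≡ 187
113^4 ≡ 187^2 = 34969 ≡ 19
113^8 ≡ 19^2 = 361 ≡ 128
113^16 ≡ 128^2 = 16384 ≡ 74
113^32 ≡ 74^2 = 5476 ≡ 117
113^64 ≡ 117^2 = 13689 ≡ 175
113^128 ≡ 175^2 = 30625 ≡ 102
137 = 128 + 8 + 1, so 113^137 ≡ 102·128·113 ≡ 205 (mod 233)
R · y^e mod p:
225^2 = 50625 ≡ 64
225^4 ≡ 64^2 = 4096 ≡ 135
225^8 ≡ 135^2 = 18225 ≡ 51
225^16 ≡ 51^2 = 2601 ≡ 38
225^32 ≡ 38^2 = 1444 ≡ 46
225^64 ≡ 46^2 = 2116 ≡ 19
69 = 64 + 4 + 1, so 225^69 ≡ 19·135·225 ≡ 217 (mod 233)
19·217 = 4123 ≡ 162 (mod 233)
205 ≠ 162; the check fails.

no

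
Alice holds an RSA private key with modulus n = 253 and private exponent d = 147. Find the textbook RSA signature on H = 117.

H^2 ≡ 117^2 = 13689 ≡ 27
H^4 ≡ 27^2 = 729 ≡ 223
H^8 ≡ 223^2 = 49729 ≡ 141
H^16 ≡ 141^2 = 19881 ≡ 147
H^32 ≡ 147^2 = 21609 ≡ 104
H^64 ≡ 104^2 = 10816 ≡ 190
H^128 ≡ 190^2 = 36100 ≡ 174
147 = 128 + 16 + 2 + 1, so H^147 ≡ 174·147·27·117 ≡ 39 (mod 253)

39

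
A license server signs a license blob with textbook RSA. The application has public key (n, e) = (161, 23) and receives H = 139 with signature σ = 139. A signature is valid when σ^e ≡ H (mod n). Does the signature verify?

verifies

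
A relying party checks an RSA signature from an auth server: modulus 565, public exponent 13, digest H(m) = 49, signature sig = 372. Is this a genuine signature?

forged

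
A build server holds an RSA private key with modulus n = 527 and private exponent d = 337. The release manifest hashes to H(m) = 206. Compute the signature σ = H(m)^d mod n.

(H(m))^2 ≡ 206^2 = 42436 ≡ 276
(H(m))^4 ≡ 276^2 = 76176 ≡ 288
(H(m))^8 ≡ 288^2 = 82944 ≡ 205
(H(m))^16 ≡ 205^2 = 42025 ≡ 392
(H(m))^32 ≡ 392^2 = 153664 ≡ 307
(H(m))^64 ≡ 307^2 = 94249 ≡ 443
(H(m))^128 ≡ 443^2 = 196249 ≡ 205
(H(m))^256 ≡ 205^2 = 42025 ≡ 392
337 = 256 + 64 + 16 + 1, so (H(m))^337 ≡ 392·443·392·206 ≡ 359 (mod 527)

359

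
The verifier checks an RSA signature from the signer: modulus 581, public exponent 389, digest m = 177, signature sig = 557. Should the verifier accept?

accept

Squares mod 581: sig^1≡557, sig^2≡576, sig^4≡25, sig^8≡44, sig^16≡193, sig^32≡65, sig^64≡158, sig^128≡562, sig^256≡361
389 = 256 + 128 + 4 + 1, so sig^389 ≡ 361·562·25·557 ≡ 177 (mod 581)
sig^389 mod 581 = 177 matches m.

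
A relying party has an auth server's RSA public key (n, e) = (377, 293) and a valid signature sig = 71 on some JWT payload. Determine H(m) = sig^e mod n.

67

sig^293 mod 377 = 67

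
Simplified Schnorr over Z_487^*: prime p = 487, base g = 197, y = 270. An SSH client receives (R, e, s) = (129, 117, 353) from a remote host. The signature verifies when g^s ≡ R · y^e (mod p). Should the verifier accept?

g^s mod p:
197^2 = 38809 ≡ 336
197^4 ≡ 336^2 = 112896 ≡ 399
197^8 ≡ 399^2 = 159201 ≡ 439
197^16 ≡ 439^2 = 192721 ≡ 356
197^32 ≡ 356^2 = 126736 ≡ 116
197^64 ≡ 116^2 = 13456 ≡ 307
197^128 ≡ 307^2 = 94249 ≡ 258
197^256 ≡ 258^2 = 66564 ≡ 332
353 = 256 + 64 + 32 + 1, so 197^353 ≡ 332·307·116·197 ≡ 140 (mod 487)
R · y^e mod p:
270^2 = 72900 ≡ 337
270^4 ≡ 337^2 = 113569 ≡ 98
270^8 ≡ 98^2 = 9604 ≡ 351
270^16 ≡ 351^2 = 123201 ≡ 477
270^32 ≡ 477^2 = 227529 ≡ 100
270^64 ≡ 100^2 = 10000 ≡ 260
117 = 64 + 32 + 16 + 4 + 1, so 270^117 ≡ 260·100·477·98·270 ≡ 143 (mod 487)
129·143 = 18447 ≡ 428 (mod 487)
140 ≠ 428; the check fails.

reject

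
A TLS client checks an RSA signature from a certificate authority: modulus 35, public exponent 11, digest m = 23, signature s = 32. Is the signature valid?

s^2 ≡ 32^2 = 1024 ≡ 9
s^4 ≡ 9^2 = 81 ≡ 11
s^8 ≡ 11^2 = 121 ≡ 16
11 = 8 + 2 + 1, so s^11 ≡ 16·9·32 ≡ 23 (mod 35)
Since 23 equals the digest 23, verification succeeds.

valid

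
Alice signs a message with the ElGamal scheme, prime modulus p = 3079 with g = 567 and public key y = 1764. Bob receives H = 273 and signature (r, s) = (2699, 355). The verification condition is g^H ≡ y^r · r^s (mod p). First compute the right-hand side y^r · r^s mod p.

1764^2 = 3111696 ≡ 1906
1764^4 ≡ 1906^2 = 3632836 ≡ 2695
1764^8 ≡ 2695^2 = 7263025 ≡ 2743
1764^16 ≡ 2743^2 = 7524049 ≡ 2052
1764^32 ≡ 2052^2 = 4210704 ≡ 1711
1764^64 ≡ 1711^2 = 2927521 ≡ 2471
1764^128 ≡ 2471^2 = 6105841 ≡ 184
1764^256 ≡ 184^2 = 33856 ≡ 3066
1764^512 ≡ 3066^2 = 9400356 ≡ 169
1764^1024 ≡ 169^2 = 28561 ≡ 850
1764^2048 ≡ 850^2 = 722500 ≡ 2014
2699 = 2048 + 512 + 128 + 8 + 2 + 1, so 1764^2699 ≡ 2014·169·184·2743·1906·1764 ≡ 1972 (mod 3079)
2699^2 = 7284601 ≡ 2766
2699^4 ≡ 2766^2 = 7650756 ≡ 2520
2699^8 ≡ 2520^2 = 6350400 ≡ 1502
2699^16 ≡ 1502^2 = 2256004 ≡ 2176
2699^32 ≡ 2176^2 = 4734976 ≡ 2553
2699^64 ≡ 2553^2 = 6517809 ≡ 2645
2699^128 ≡ 2645^2 = 6996025 ≡ 537
2699^256 ≡ 537^2 = 288369 ≡ 2022
355 = 256 + 64 + 32 + 2 + 1, so 2699^355 ≡ 2022·2645·2553·2766·2699 ≡ 1729 (mod 3079)
y^r · r^s ≡ 1972·1729 = 3409588 ≡ 1135 (mod 3079)

1135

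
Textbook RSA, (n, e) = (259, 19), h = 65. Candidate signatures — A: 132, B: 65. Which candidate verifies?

B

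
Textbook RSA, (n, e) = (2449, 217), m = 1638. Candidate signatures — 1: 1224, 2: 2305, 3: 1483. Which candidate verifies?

Candidate 1: Squares mod 2449: 1224^1≡1224, 1224^2≡1837, 1224^4≡2296, 1224^8≡1368, 1224^16≡388, 1224^32≡1155, 1224^64≡1769, 1224^128≡1988; 217 = 128 + 64 + 16 + 8 + 1, so 1224^217 ≡ 1988·1769·388·1368·1224 ≡ 147 (mod 2449)
Candidate 2: Squares mod 2449: 2305^1≡2305, 2305^2≡1144, 2305^4≡970, 2305^8≡484, 2305^16≡1601, 2305^32≡1547, 2305^64≡536, 2305^128≡763; 217 = 128 + 64 + 16 + 8 + 1, so 2305^217 ≡ 763·536·1601·484·2305 ≡ 2431 (mod 2449)
Candidate 3: Squares mod 2449: 1483^1≡1483, 1483^2≡87, 1483^4≡222, 1483^8≡304, 1483^16≡1803, 1483^32≡986, 1483^64≡2392, 1483^128≡800; 217 = 128 + 64 + 16 + 8 + 1, so 1483^217 ≡ 800·2392·1803·304·1483 ≡ 1638 (mod 2449)
  → matches m = 1638

3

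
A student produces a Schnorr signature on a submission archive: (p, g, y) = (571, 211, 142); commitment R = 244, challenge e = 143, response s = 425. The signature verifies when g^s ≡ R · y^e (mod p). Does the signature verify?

does not verify

g^s mod p:
Squares mod 571: 211^1≡211, 211^2≡554, 211^4≡289, 211^8≡155, 211^16≡43, 211^32≡136, 211^64≡224, 211^128≡499, 211^256≡45
425 = 256 + 128 + 32 + 8 + 1, so 211^425 ≡ 45·499·136·155·211 ≡ 339 (mod 571)
R · y^e mod p:
Squares mod 571: 142^1≡142, 142^2≡179, 142^4≡65, 142^8≡228, 142^16≡23, 142^32≡529, 142^64≡51, 142^128≡317
143 = 128 + 8 + 4 + 2 + 1, so 142^143 ≡ 317·228·65·179·142 ≡ 176 (mod 571)
244·176 = 42944 ≡ 119 (mod 571)
339 ≠ 119; the check fails.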